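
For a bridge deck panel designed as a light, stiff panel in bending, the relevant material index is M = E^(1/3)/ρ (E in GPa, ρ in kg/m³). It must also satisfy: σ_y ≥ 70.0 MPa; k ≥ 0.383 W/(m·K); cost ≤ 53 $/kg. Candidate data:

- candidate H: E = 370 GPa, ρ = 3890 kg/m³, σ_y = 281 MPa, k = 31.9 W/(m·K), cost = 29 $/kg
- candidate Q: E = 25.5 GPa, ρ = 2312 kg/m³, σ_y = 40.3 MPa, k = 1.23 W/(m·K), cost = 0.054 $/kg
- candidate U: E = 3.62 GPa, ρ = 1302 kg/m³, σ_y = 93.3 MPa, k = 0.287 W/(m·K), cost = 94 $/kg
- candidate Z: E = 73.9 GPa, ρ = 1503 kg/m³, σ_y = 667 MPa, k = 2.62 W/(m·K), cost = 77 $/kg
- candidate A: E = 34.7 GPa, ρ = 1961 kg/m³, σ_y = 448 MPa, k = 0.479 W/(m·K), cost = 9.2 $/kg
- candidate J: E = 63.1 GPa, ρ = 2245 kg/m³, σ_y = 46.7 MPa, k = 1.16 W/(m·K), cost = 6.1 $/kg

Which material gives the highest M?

Screen on constraints: σ_y ≥ 70.0 MPa; k ≥ 0.383 W/(m·K); cost ≤ 53 $/kg. Survivors: candidate H, candidate A.
Evaluate M for each candidate:
  candidate H: M = 1.85×10⁻³
  candidate A: M = 1.66×10⁻³
The maximum is for candidate H.

candidate H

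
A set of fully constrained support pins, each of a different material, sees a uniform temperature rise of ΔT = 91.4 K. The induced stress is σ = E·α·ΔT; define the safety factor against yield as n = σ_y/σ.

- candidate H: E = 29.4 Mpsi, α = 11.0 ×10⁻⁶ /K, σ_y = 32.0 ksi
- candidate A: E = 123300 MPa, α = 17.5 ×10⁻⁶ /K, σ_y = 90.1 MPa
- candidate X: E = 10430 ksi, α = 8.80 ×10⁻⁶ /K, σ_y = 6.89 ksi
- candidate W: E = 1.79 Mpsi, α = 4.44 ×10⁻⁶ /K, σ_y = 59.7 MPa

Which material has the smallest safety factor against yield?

candidate A

Converting E to GPa, α to ×10⁻⁶/K, σ_y to MPa, then σ and n for each:
  candidate H: E = 202.7, α = 11.0, σ_y = 220.6 → σ = 204 MPa, n = 1.08
  candidate A: E = 123.3, α = 17.5, σ_y = 90.10 → σ = 197 MPa, n = 0.457
  candidate X: E = 71.91, α = 8.80, σ_y = 47.50 → σ = 57.8 MPa, n = 0.821
  candidate W: E = 12.34, α = 4.44, σ_y = 59.70 → σ = 5.01 MPa, n = 11.9
Smallest n: candidate A with n = 0.457.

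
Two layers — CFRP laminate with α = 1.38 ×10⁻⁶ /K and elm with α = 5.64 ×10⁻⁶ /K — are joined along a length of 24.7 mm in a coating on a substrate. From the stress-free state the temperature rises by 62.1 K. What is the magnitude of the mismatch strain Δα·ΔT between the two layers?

2.65×10⁻⁴

Δα = |1.38 − 5.64|×10⁻⁶/K = 4.26×10⁻⁶/K.
Mismatch strain = Δα·ΔT = 4.26×10⁻⁶ × 62.1 = 2.65×10⁻⁴.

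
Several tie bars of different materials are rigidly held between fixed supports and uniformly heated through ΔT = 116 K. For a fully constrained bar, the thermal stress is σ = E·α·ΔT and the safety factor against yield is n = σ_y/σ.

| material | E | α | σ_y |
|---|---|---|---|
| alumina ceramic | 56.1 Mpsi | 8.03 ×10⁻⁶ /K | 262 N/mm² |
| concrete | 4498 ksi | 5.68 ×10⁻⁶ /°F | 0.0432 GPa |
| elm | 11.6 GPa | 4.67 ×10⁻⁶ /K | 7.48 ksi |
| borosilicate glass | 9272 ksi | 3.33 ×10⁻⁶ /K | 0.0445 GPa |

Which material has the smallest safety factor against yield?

Converting E to GPa, α to ×10⁻⁶/K, σ_y to MPa, then σ and n for each:
  alumina ceramic: E = 386.8, α = 8.03, σ_y = 262.0 → σ = 360 MPa, n = 0.727
  concrete: E = 31.01, α = 10.2, σ_y = 43.20 → σ = 36.8 MPa, n = 1.17
  elm: E = 11.60, α = 4.67, σ_y = 51.57 → σ = 6.28 MPa, n = 8.21
  borosilicate glass: E = 63.93, α = 3.33, σ_y = 44.50 → σ = 24.7 MPa, n = 1.80
The minimum is alumina ceramic at n = 0.727.

alumina ceramic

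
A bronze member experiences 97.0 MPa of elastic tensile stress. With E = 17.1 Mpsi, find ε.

E = 17.1 Mpsi = 117.9 GPa = 117900 MPa.
ε = σ/E = 97.0 / 117900 = 8.23×10⁻⁴.

8.23×10⁻⁴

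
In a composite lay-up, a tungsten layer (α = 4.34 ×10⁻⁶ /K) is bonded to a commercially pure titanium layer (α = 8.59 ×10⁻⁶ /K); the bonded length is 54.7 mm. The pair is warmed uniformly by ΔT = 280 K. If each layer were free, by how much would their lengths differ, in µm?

Δα = |4.34 − 8.59|×10⁻⁶/K = 4.25×10⁻⁶/K.
ΔL_mismatch = Δα·L·ΔT = 4.25×10⁻⁶ × 54.7 mm × 280.0 K = 65.1 µm.

65.1 µm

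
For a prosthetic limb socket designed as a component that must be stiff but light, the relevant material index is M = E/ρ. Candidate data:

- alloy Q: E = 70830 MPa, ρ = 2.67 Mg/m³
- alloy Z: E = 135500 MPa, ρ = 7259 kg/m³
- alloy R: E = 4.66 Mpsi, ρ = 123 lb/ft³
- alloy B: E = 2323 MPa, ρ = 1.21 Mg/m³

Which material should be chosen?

alloy Q

In SI units:
  alloy Q: E = 70.83 GPa, ρ = 2670 kg/m³
  alloy Z: E = 135.5 GPa, ρ = 7259 kg/m³
  alloy R: E = 32.13 GPa, ρ = 1970 kg/m³
  alloy B: E = 2.323 GPa, ρ = 1210 kg/m³
  alloy Q: M = 26.5 MN·m/kg
  alloy Z: M = 18.7 MN·m/kg
  alloy R: M = 16.3 MN·m/kg
  alloy B: M = 1.92 MN·m/kg
Alloy Q has the largest M.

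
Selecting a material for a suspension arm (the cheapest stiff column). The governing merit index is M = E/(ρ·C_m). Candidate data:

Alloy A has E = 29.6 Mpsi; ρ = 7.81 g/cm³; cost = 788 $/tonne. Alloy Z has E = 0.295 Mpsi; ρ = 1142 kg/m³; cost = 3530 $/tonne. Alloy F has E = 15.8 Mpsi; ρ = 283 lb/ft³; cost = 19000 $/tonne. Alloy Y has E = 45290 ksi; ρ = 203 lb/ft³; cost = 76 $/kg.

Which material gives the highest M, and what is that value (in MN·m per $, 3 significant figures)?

Normalizing units and computing the index:
  alloy A: E = 204.1 GPa, ρ = 7810 kg/m³, cost = 0.7880 $/kg
  alloy Z: E = 2.034 GPa, ρ = 1142 kg/m³, cost = 3.530 $/kg
  alloy F: E = 108.9 GPa, ρ = 4533 kg/m³, cost = 19.00 $/kg
  alloy Y: E = 312.3 GPa, ρ = 3252 kg/m³, cost = 76.00 $/kg
  alloy A: M = 33.2 MN·m per $
  alloy F: M = 1.26 MN·m per $
  alloy Y: M = 1.26 MN·m per $
  alloy Z: M = 0.505 MN·m per $
Alloy A ranks first.

alloy A, M = 33.2 MN·m per $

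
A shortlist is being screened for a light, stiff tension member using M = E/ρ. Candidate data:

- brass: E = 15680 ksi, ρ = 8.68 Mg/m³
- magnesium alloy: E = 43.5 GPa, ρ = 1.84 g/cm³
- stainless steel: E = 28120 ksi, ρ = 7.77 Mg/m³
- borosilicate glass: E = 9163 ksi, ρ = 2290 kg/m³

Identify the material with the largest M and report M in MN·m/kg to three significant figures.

borosilicate glass, M = 27.6 MN·m/kg

Normalizing units and computing the index:
  brass: E = 108.1 GPa, ρ = 8680 kg/m³
  magnesium alloy: E = 43.50 GPa, ρ = 1840 kg/m³
  stainless steel: E = 193.9 GPa, ρ = 7770 kg/m³
  borosilicate glass: E = 63.18 GPa, ρ = 2290 kg/m³
  borosilicate glass: M = 27.6 MN·m/kg
  stainless steel: M = 25.0 MN·m/kg
  magnesium alloy: M = 23.6 MN·m/kg
  brass: M = 12.5 MN·m/kg
The maximum is for borosilicate glass.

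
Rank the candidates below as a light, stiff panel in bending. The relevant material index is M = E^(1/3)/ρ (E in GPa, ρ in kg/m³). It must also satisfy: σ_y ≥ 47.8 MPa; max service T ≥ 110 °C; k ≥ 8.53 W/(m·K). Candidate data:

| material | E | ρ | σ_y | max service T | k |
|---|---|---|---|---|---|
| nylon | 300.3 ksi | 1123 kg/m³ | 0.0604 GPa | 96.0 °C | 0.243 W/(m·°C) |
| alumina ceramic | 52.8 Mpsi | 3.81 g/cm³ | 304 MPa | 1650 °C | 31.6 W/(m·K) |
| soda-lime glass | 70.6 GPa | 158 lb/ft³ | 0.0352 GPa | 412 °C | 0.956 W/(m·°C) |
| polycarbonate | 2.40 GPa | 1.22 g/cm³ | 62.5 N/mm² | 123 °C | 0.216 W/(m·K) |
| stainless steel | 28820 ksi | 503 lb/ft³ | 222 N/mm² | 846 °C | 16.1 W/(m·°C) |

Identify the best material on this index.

Screen on constraints: σ_y ≥ 47.8 MPa; max service T ≥ 110 °C; k ≥ 8.53 W/(m·K). Survivors: alumina ceramic, stainless steel.
Convert each candidate to consistent units, then evaluate M:
  alumina ceramic: E = 364.0 GPa, ρ = 3810 kg/m³
  stainless steel: E = 198.7 GPa, ρ = 8057 kg/m³
  alumina ceramic: M = 1.87×10⁻³
  stainless steel: M = 0.724×10⁻³
Alumina ceramic has the largest M.

alumina ceramic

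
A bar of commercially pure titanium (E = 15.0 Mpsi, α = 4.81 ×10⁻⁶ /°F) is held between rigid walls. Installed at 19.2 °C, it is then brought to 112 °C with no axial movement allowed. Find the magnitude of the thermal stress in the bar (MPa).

83.1 MPa

E = 15.0 Mpsi = 103.4 GPa.
α = 4.81×10⁻⁶/°F × 9/5 = 8.66×10⁻⁶/K.
ΔT = 92.80 K. Constrained thermal stress σ = E·α·ΔT = 103.4×10³ MPa × 8.66×10⁻⁶ × 92.80 = 83.1 MPa (compressive).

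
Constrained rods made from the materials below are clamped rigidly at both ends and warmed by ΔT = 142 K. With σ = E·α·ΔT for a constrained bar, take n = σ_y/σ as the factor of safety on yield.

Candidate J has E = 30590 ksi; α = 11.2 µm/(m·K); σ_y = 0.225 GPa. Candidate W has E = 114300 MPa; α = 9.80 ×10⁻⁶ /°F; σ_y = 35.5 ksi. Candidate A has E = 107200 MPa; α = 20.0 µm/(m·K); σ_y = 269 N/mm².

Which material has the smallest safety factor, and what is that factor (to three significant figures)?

candidate J, n = 0.671

With everything in SI (GPa, ×10⁻⁶/K, MPa):
  candidate J: E = 210.9, α = 11.2, σ_y = 225.0 → σ = 335 MPa, n = 0.671
  candidate W: E = 114.3, α = 17.6, σ_y = 244.8 → σ = 286 MPa, n = 0.855
  candidate A: E = 107.2, α = 20.0, σ_y = 269.0 → σ = 304 MPa, n = 0.884
Candidate J has the lowest safety factor, n = 0.671.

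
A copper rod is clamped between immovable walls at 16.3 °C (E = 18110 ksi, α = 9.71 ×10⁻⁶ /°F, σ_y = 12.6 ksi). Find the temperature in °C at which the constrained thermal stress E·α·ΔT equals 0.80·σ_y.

48.1 °C

E = 18110 ksi = 124.9 GPa.
α = 9.71×10⁻⁶/°F × 9/5 = 17.5×10⁻⁶/K.
σ_y = 12.6 ksi = 86.87 MPa.
E·α·ΔT = 69.50 MPa ⇒ ΔT = 69.50 / (124.9×10³ × 17.5×10⁻⁶) = 31.85 K.
T = 16.3 + 31.85 = 48.15 °C.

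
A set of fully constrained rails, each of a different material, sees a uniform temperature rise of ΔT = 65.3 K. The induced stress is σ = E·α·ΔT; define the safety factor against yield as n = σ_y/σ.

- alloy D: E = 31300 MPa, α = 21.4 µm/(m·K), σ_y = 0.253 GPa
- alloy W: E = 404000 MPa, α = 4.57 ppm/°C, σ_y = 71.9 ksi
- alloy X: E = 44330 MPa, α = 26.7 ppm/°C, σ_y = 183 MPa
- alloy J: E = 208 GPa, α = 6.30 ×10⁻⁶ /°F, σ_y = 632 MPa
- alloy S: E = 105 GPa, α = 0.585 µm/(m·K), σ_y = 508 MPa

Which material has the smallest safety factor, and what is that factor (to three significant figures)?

alloy X, n = 2.37

Per material, after unit conversion:
  alloy D: E = 31.30, α = 21.4, σ_y = 253.0 → σ = 43.7 MPa, n = 5.78
  alloy W: E = 404.0, α = 4.57, σ_y = 495.7 → σ = 121 MPa, n = 4.11
  alloy X: E = 44.33, α = 26.7, σ_y = 183.0 → σ = 77.3 MPa, n = 2.37
  alloy J: E = 208.0, α = 11.3, σ_y = 632.0 → σ = 154 MPa, n = 4.10
  alloy S: E = 105.0, α = 0.585, σ_y = 508.0 → σ = 4.01 MPa, n = 127
Alloy X has the lowest safety factor, n = 2.37.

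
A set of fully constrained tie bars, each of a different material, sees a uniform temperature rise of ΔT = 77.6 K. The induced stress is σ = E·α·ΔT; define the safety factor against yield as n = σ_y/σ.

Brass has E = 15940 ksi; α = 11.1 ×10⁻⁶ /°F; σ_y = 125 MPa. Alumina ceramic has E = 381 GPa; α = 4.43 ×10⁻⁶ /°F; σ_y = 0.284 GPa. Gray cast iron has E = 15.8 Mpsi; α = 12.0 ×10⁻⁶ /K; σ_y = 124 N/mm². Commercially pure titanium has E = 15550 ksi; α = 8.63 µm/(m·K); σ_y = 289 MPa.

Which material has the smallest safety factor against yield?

Per material, after unit conversion:
  brass: E = 109.9, α = 20.0, σ_y = 125.0 → σ = 170 MPa, n = 0.734
  alumina ceramic: E = 381.0, α = 7.97, σ_y = 284.0 → σ = 236 MPa, n = 1.20
  gray cast iron: E = 108.9, α = 12.0, σ_y = 124.0 → σ = 101 MPa, n = 1.22
  commercially pure titanium: E = 107.2, α = 8.63, σ_y = 289.0 → σ = 71.8 MPa, n = 4.03
The minimum is brass at n = 0.734.

brass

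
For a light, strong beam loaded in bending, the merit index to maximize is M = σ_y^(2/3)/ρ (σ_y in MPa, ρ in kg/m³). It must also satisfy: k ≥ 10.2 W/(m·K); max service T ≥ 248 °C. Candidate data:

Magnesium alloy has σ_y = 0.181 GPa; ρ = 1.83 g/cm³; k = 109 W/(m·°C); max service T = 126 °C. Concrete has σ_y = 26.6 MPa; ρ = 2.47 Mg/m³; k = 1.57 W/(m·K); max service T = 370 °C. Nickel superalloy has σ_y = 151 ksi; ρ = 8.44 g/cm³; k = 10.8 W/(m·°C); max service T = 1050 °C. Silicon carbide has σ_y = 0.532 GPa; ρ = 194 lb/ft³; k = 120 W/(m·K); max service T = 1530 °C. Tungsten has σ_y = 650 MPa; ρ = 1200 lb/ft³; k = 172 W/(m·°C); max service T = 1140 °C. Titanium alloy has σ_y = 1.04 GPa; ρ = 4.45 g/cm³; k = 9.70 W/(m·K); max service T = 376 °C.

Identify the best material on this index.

silicon carbide

Screen on constraints: k ≥ 10.2 W/(m·K); max service T ≥ 248 °C. Survivors: nickel superalloy, silicon carbide, tungsten.
Convert each candidate to consistent units, then evaluate M:
  nickel superalloy: σ_y = 1041 MPa, ρ = 8440 kg/m³
  silicon carbide: σ_y = 532.0 MPa, ρ = 3108 kg/m³
  tungsten: σ_y = 650.0 MPa, ρ = 19220 kg/m³
  silicon carbide: M = 21.1×10⁻³
  nickel superalloy: M = 12.2×10⁻³
  tungsten: M = 3.90×10⁻³
Highest index: silicon carbide.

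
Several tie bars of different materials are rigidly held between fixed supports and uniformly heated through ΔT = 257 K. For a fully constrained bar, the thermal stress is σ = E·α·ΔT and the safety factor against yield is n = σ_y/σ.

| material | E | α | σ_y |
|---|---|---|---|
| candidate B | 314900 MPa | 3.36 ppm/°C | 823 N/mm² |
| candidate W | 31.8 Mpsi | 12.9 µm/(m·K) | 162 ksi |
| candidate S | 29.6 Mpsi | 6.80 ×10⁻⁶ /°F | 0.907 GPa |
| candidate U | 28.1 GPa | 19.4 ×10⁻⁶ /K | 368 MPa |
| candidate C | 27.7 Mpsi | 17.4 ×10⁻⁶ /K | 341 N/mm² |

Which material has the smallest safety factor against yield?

candidate C

Converting E to GPa, α to ×10⁻⁶/K, σ_y to MPa, then σ and n for each:
  candidate B: E = 314.9, α = 3.36, σ_y = 823.0 → σ = 272 MPa, n = 3.03
  candidate W: E = 219.3, α = 12.9, σ_y = 1117 → σ = 727 MPa, n = 1.54
  candidate S: E = 204.1, α = 12.2, σ_y = 907.0 → σ = 642 MPa, n = 1.41
  candidate U: E = 28.10, α = 19.4, σ_y = 368.0 → σ = 140 MPa, n = 2.63
  candidate C: E = 191.0, α = 17.4, σ_y = 341.0 → σ = 854 MPa, n = 0.399
The minimum is candidate C at n = 0.399.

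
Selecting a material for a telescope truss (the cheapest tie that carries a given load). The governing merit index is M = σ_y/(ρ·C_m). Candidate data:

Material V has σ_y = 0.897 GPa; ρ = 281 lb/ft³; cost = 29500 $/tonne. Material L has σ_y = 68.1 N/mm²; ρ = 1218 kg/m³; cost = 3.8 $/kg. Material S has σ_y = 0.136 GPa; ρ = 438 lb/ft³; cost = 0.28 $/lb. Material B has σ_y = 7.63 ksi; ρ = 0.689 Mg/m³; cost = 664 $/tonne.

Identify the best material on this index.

material B

Convert each candidate to consistent units, then evaluate M:
  material V: σ_y = 897.0 MPa, ρ = 4501 kg/m³, cost = 29.50 $/kg
  material L: σ_y = 68.10 MPa, ρ = 1218 kg/m³, cost = 3.800 $/kg
  material S: σ_y = 136.0 MPa, ρ = 7016 kg/m³, cost = 0.6173 $/kg
  material B: σ_y = 52.61 MPa, ρ = 689.0 kg/m³, cost = 0.6640 $/kg
  material B: M = 115 kN·m per $
  material S: M = 31.4 kN·m per $
  material L: M = 14.7 kN·m per $
  material V: M = 6.76 kN·m per $
Material B ranks first.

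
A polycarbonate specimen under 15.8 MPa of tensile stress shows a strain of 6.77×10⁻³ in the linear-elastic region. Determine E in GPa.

2.33 GPa

E = σ/ε = 15.8 MPa / 6.77×10⁻³ = 2334 MPa = 2.33 GPa.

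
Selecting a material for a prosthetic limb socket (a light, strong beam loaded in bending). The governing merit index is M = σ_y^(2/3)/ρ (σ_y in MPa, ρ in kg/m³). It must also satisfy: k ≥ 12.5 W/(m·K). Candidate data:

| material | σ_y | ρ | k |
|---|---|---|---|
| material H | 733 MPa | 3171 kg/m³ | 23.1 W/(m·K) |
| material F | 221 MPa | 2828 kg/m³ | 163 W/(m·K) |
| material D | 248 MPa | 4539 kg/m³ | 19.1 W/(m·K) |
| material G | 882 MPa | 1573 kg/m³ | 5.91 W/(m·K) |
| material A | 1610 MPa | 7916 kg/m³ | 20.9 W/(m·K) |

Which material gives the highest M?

Screen on constraints: k ≥ 12.5 W/(m·K). Survivors: material H, material F, material D, material A.
Per-candidate index values:
  material H: M = 25.6×10⁻³
  material A: M = 17.4×10⁻³
  material F: M = 12.9×10⁻³
  material D: M = 8.70×10⁻³
Material H has the largest M.

material H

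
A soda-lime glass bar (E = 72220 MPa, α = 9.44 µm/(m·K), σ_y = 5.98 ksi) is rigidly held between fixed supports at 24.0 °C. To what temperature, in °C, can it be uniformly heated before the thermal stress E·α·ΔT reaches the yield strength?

84.5 °C

E = 72220 MPa = 72.22 GPa.
σ_y = 5.98 ksi = 41.23 MPa.
E·α·ΔT = 41.23 MPa ⇒ ΔT = 41.23 / (72.22×10³ × 9.44×10⁻⁶) = 60.48 K.
T = 24.0 + 60.48 = 84.48 °C.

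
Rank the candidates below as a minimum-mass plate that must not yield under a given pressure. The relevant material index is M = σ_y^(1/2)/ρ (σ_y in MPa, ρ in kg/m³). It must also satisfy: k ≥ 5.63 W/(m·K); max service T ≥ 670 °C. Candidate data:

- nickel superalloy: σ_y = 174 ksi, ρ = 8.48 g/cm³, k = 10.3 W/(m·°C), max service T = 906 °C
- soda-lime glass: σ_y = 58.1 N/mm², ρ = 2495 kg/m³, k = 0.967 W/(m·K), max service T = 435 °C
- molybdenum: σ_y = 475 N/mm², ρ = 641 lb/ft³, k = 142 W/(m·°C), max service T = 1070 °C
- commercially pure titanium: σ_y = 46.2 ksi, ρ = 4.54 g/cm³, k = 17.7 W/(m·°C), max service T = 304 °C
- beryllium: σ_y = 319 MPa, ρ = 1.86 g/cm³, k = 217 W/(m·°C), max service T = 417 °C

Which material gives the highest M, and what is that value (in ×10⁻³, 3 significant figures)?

nickel superalloy, M = 4.08×10⁻³

Screen on constraints: k ≥ 5.63 W/(m·K); max service T ≥ 670 °C. Survivors: nickel superalloy, molybdenum.
Normalizing units and computing the index:
  nickel superalloy: σ_y = 1200 MPa, ρ = 8480 kg/m³
  molybdenum: σ_y = 475.0 MPa, ρ = 10270 kg/m³
  nickel superalloy: M = 4.08×10⁻³
  molybdenum: M = 2.12×10⁻³
Highest index: nickel superalloy.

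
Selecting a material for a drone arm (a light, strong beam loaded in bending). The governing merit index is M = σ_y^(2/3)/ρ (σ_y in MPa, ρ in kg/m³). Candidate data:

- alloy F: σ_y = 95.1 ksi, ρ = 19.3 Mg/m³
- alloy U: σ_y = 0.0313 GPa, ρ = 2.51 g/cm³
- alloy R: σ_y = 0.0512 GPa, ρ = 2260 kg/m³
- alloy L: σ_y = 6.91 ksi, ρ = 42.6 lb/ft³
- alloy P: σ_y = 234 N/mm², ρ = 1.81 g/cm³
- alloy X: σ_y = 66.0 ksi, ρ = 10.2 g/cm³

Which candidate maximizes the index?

alloy P

Putting every candidate on a common basis:
  alloy F: σ_y = 655.7 MPa, ρ = 19300 kg/m³
  alloy U: σ_y = 31.30 MPa, ρ = 2510 kg/m³
  alloy R: σ_y = 51.20 MPa, ρ = 2260 kg/m³
  alloy L: σ_y = 47.64 MPa, ρ = 682.4 kg/m³
  alloy P: σ_y = 234.0 MPa, ρ = 1810 kg/m³
  alloy X: σ_y = 455.1 MPa, ρ = 10200 kg/m³
  alloy P: M = 21.0×10⁻³
  alloy L: M = 19.3×10⁻³
  alloy R: M = 6.10×10⁻³
  alloy X: M = 5.80×10⁻³
  alloy U: M = 3.96×10⁻³
  alloy F: M = 3.91×10⁻³
Alloy P ranks first.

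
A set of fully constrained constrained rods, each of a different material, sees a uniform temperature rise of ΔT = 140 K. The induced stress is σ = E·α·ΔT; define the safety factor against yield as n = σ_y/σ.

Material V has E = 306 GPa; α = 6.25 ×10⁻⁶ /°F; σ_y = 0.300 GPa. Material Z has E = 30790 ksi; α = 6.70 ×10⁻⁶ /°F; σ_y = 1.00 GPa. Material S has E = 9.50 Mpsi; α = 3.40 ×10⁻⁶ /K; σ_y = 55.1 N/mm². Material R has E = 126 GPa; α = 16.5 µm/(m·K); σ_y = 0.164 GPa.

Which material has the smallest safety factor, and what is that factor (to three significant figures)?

In consistent units (E in GPa, α in ×10⁻⁶/K, σ_y in MPa):
  material V: E = 306.0, α = 11.2, σ_y = 300.0 → σ = 482 MPa, n = 0.622
  material Z: E = 212.3, α = 12.1, σ_y = 1000 → σ = 358 MPa, n = 2.79
  material S: E = 65.50, α = 3.40, σ_y = 55.10 → σ = 31.2 MPa, n = 1.77
  material R: E = 126.0, α = 16.5, σ_y = 164.0 → σ = 291 MPa, n = 0.563
Smallest n: material R with n = 0.563.

material R, n = 0.563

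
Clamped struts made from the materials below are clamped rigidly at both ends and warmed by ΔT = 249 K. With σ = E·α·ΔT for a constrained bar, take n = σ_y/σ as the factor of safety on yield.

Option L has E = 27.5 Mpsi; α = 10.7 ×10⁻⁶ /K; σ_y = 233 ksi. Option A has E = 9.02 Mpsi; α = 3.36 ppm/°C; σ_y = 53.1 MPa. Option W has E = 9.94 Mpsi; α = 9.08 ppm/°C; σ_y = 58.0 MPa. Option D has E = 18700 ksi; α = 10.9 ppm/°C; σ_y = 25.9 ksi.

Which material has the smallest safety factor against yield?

Per material, after unit conversion:
  option L: E = 189.6, α = 10.7, σ_y = 1606 → σ = 505 MPa, n = 3.18
  option A: E = 62.19, α = 3.36, σ_y = 53.10 → σ = 52.0 MPa, n = 1.02
  option W: E = 68.53, α = 9.08, σ_y = 58.00 → σ = 155 MPa, n = 0.374
  option D: E = 128.9, α = 10.9, σ_y = 178.6 → σ = 350 MPa, n = 0.510
Option W has the lowest safety factor, n = 0.374.

option W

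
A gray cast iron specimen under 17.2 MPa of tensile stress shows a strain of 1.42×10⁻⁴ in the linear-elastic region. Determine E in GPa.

121 GPa

E = σ/ε = 17.2 MPa / 1.42×10⁻⁴ = 121100 MPa = 121 GPa.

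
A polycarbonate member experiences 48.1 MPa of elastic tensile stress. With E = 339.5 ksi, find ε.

0.0205

E = 339.5 ksi = 2.341 GPa = 2341 MPa.
ε = σ/E = 48.1 / 2341 = 0.0205.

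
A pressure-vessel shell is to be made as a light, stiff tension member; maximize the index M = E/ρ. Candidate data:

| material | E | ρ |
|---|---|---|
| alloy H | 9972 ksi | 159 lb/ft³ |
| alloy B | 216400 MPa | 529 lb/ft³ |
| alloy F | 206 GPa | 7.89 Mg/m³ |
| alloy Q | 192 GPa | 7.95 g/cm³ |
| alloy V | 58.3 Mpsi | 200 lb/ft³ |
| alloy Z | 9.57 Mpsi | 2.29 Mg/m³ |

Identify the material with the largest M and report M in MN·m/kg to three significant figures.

alloy V, M = 125 MN·m/kg

In SI units:
  alloy H: E = 68.75 GPa, ρ = 2547 kg/m³
  alloy B: E = 216.4 GPa, ρ = 8474 kg/m³
  alloy F: E = 206.0 GPa, ρ = 7890 kg/m³
  alloy Q: E = 192.0 GPa, ρ = 7950 kg/m³
  alloy V: E = 402.0 GPa, ρ = 3204 kg/m³
  alloy Z: E = 65.98 GPa, ρ = 2290 kg/m³
  alloy V: M = 125 MN·m/kg
  alloy Z: M = 28.8 MN·m/kg
  alloy H: M = 27.0 MN·m/kg
  alloy F: M = 26.1 MN·m/kg
  alloy B: M = 25.5 MN·m/kg
  alloy Q: M = 24.2 MN·m/kg
Alloy V has the largest M.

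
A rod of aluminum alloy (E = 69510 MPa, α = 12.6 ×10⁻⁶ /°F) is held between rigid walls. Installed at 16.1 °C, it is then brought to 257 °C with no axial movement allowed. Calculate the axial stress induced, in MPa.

380 MPa

E = 69510 MPa = 69.51 GPa.
α = 12.6×10⁻⁶/°F × 9/5 = 22.7×10⁻⁶/K.
ΔT = 240.9 K. Constrained thermal stress σ = E·α·ΔT = 69.51×10³ MPa × 22.7×10⁻⁶ × 240.9 = 380 MPa (compressive).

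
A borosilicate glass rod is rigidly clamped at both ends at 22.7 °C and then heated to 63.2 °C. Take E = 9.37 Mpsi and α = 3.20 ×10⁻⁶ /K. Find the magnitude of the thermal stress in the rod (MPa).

E = 9.37 Mpsi = 64.60 GPa.
ΔT = 40.50 K. Constrained thermal stress σ = E·α·ΔT = 64.60×10³ MPa × 3.20×10⁻⁶ × 40.50 = 8.37 MPa (compressive).

8.37 MPa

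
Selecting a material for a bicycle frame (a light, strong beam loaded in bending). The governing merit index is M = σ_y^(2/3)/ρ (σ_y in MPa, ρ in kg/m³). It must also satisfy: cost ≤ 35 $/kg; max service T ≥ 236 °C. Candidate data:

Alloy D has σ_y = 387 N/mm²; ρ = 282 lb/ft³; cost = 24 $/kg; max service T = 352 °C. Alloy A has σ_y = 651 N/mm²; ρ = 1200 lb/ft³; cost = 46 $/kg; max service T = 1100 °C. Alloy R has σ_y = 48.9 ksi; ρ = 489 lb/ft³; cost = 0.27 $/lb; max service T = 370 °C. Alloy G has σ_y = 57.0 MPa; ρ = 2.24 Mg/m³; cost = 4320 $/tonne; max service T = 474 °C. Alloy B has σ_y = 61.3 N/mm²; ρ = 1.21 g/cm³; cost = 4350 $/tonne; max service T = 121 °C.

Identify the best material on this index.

alloy D

Screen on constraints: cost ≤ 35 $/kg; max service T ≥ 236 °C. Survivors: alloy D, alloy R, alloy G.
In SI units:
  alloy D: σ_y = 387.0 MPa, ρ = 4517 kg/m³
  alloy R: σ_y = 337.2 MPa, ρ = 7833 kg/m³
  alloy G: σ_y = 57.00 MPa, ρ = 2240 kg/m³
  alloy D: M = 11.8×10⁻³
  alloy G: M = 6.61×10⁻³
  alloy R: M = 6.18×10⁻³
Highest index: alloy D.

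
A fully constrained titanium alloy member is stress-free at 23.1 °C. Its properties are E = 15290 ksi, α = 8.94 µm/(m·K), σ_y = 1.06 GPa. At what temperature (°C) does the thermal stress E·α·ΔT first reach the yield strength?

1150 °C

E = 15290 ksi = 105.4 GPa.
σ_y = 1.06 GPa = 1060 MPa.
E·α·ΔT = 1060 MPa ⇒ ΔT = 1060 / (105.4×10³ × 8.94×10⁻⁶) = 1125 K.
T = 23.1 + 1125 = 1148 °C.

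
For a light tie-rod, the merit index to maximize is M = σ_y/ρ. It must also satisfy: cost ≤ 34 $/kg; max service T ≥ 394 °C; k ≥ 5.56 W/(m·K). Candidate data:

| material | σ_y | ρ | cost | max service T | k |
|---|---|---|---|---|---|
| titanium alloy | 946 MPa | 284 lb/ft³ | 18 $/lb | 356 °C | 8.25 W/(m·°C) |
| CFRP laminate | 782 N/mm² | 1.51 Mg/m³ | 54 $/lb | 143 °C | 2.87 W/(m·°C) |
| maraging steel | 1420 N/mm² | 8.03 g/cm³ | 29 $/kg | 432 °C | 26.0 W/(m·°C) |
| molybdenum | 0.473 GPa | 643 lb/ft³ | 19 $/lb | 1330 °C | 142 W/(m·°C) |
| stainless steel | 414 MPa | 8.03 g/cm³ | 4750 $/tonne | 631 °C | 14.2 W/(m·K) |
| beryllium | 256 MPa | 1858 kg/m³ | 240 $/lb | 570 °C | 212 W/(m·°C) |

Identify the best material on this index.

maraging steel

Screen on constraints: cost ≤ 34 $/kg; max service T ≥ 394 °C; k ≥ 5.56 W/(m·K). Survivors: maraging steel, stainless steel.
Putting every candidate on a common basis:
  maraging steel: σ_y = 1420 MPa, ρ = 8030 kg/m³
  stainless steel: σ_y = 414.0 MPa, ρ = 8030 kg/m³
  maraging steel: M = 177 kN·m/kg
  stainless steel: M = 51.6 kN·m/kg
The maximum is for maraging steel.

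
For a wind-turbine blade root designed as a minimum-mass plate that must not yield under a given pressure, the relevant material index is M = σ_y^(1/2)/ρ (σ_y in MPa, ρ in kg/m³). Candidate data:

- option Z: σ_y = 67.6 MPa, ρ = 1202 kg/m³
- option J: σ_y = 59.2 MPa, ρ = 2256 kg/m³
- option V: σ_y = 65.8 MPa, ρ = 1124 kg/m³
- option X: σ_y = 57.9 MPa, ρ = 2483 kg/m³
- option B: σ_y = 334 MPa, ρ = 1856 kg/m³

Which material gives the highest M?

option B

Per-candidate index values:
  option B: M = 9.85×10⁻³
  option V: M = 7.22×10⁻³
  option Z: M = 6.84×10⁻³
  option J: M = 3.41×10⁻³
  option X: M = 3.06×10⁻³
Option B has the largest M.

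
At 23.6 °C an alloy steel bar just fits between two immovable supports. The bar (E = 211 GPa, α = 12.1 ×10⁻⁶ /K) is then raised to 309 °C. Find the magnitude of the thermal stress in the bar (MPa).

ΔT = 285.4 K. Constrained thermal stress σ = E·α·ΔT = 211.0×10³ MPa × 12.1×10⁻⁶ × 285.4 = 729 MPa (compressive).

729 MPa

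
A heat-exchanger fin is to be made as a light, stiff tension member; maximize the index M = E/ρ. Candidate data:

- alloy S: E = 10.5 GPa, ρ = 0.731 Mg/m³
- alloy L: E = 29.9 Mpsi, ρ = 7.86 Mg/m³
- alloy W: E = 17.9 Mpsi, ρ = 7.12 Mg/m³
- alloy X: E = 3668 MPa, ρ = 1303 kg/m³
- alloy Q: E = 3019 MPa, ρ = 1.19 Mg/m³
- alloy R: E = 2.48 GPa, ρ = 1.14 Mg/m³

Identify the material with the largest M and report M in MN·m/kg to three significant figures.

alloy L, M = 26.2 MN·m/kg

After converting to SI:
  alloy S: E = 10.50 GPa, ρ = 731.0 kg/m³
  alloy L: E = 206.2 GPa, ρ = 7860 kg/m³
  alloy W: E = 123.4 GPa, ρ = 7120 kg/m³
  alloy X: E = 3.668 GPa, ρ = 1303 kg/m³
  alloy Q: E = 3.019 GPa, ρ = 1190 kg/m³
  alloy R: E = 2.480 GPa, ρ = 1140 kg/m³
  alloy L: M = 26.2 MN·m/kg
  alloy W: M = 17.3 MN·m/kg
  alloy S: M = 14.4 MN·m/kg
  alloy X: M = 2.82 MN·m/kg
  alloy Q: M = 2.54 MN·m/kg
  alloy R: M = 2.18 MN·m/kg
Alloy L ranks first.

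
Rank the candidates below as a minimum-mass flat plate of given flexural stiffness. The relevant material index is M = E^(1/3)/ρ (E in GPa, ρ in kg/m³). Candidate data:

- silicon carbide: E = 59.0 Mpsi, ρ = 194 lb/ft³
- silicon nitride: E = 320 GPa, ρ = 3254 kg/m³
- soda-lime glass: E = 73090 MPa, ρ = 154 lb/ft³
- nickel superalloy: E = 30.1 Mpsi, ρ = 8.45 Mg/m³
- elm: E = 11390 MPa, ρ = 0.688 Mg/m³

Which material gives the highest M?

Putting every candidate on a common basis:
  silicon carbide: E = 406.8 GPa, ρ = 3108 kg/m³
  silicon nitride: E = 320.0 GPa, ρ = 3254 kg/m³
  soda-lime glass: E = 73.09 GPa, ρ = 2467 kg/m³
  nickel superalloy: E = 207.5 GPa, ρ = 8450 kg/m³
  elm: E = 11.39 GPa, ρ = 688.0 kg/m³
  elm: M = 3.27×10⁻³
  silicon carbide: M = 2.38×10⁻³
  silicon nitride: M = 2.10×10⁻³
  soda-lime glass: M = 1.69×10⁻³
  nickel superalloy: M = 0.701×10⁻³
Elm has the largest M.

elm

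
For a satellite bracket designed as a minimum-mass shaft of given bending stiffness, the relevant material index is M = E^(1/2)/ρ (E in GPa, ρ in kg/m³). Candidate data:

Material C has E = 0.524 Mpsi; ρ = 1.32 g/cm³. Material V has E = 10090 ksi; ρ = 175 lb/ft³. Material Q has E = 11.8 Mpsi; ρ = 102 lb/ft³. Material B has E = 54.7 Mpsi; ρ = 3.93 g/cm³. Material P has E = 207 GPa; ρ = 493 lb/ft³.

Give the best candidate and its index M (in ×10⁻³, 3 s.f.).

material Q, M = 5.52×10⁻³

In SI units:
  material C: E = 3.613 GPa, ρ = 1320 kg/m³
  material V: E = 69.57 GPa, ρ = 2803 kg/m³
  material Q: E = 81.36 GPa, ρ = 1634 kg/m³
  material B: E = 377.1 GPa, ρ = 3930 kg/m³
  material P: E = 207.0 GPa, ρ = 7897 kg/m³
  material Q: M = 5.52×10⁻³
  material B: M = 4.94×10⁻³
  material V: M = 2.98×10⁻³
  material P: M = 1.82×10⁻³
  material C: M = 1.44×10⁻³
Material Q has the largest M.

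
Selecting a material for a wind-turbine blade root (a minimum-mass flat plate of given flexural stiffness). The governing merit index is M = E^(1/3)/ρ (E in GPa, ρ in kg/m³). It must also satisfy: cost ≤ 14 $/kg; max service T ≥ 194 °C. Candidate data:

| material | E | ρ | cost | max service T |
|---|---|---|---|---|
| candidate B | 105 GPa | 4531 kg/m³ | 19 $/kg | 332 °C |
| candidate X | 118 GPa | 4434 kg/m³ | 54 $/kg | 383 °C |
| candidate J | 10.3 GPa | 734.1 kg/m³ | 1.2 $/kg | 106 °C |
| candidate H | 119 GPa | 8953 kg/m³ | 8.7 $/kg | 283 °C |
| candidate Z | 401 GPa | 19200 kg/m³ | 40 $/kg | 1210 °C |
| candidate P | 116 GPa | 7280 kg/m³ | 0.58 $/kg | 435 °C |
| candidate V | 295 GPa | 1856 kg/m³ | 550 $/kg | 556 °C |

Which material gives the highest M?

candidate P

Screen on constraints: cost ≤ 14 $/kg; max service T ≥ 194 °C. Survivors: candidate H, candidate P.
Evaluate M for each candidate:
  candidate P: M = 0.670×10⁻³
  candidate H: M = 0.549×10⁻³
Candidate P ranks first.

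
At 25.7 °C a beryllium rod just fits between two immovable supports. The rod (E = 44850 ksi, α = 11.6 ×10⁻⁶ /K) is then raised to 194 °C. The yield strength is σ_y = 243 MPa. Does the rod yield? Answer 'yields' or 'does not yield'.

yields

E = 44850 ksi = 309.2 GPa.
ΔT = 168.3 K. Constrained thermal stress σ = E·α·ΔT = 309.2×10³ MPa × 11.6×10⁻⁶ × 168.3 = 604 MPa (compressive).
Compare to σ_y = 243 MPa: σ ≥ σ_y, so it yields.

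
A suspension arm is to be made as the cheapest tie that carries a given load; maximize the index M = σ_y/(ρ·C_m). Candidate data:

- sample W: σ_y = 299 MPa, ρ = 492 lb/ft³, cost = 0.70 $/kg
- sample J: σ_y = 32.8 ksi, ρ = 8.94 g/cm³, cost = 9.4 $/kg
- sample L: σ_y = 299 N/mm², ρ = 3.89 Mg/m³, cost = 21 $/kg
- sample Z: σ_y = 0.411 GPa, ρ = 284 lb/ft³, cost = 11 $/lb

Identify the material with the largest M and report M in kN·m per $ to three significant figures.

sample W, M = 54.2 kN·m per $

After converting to SI:
  sample W: σ_y = 299.0 MPa, ρ = 7881 kg/m³, cost = 0.7000 $/kg
  sample J: σ_y = 226.1 MPa, ρ = 8940 kg/m³, cost = 9.400 $/kg
  sample L: σ_y = 299.0 MPa, ρ = 3890 kg/m³, cost = 21.00 $/kg
  sample Z: σ_y = 411.0 MPa, ρ = 4549 kg/m³, cost = 24.25 $/kg
  sample W: M = 54.2 kN·m per $
  sample Z: M = 3.73 kN·m per $
  sample L: M = 3.66 kN·m per $
  sample J: M = 2.69 kN·m per $
The maximum is for sample W.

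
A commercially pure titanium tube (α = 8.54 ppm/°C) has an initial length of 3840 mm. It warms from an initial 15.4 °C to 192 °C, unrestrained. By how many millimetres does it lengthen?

ΔT = 192 − 15.4 = 176.6 K.
ΔL = α·L₀·ΔT = 8.54×10⁻⁶ × 3840 mm × 176.6 K = 5.79 mm.

5.79 mm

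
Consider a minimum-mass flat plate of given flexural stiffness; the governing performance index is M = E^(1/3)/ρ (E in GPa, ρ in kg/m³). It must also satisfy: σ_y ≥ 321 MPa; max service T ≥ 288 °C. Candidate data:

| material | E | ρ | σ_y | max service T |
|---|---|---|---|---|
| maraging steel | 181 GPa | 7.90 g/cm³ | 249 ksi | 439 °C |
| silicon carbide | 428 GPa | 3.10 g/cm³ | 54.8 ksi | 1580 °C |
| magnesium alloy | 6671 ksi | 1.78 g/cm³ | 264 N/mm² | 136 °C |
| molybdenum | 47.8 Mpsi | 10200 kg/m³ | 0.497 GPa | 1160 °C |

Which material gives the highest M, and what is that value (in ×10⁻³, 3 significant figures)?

silicon carbide, M = 2.43×10⁻³

Screen on constraints: σ_y ≥ 321 MPa; max service T ≥ 288 °C. Survivors: maraging steel, silicon carbide, molybdenum.
Normalizing units and computing the index:
  maraging steel: E = 181.0 GPa, ρ = 7900 kg/m³
  silicon carbide: E = 428.0 GPa, ρ = 3100 kg/m³
  molybdenum: E = 329.6 GPa, ρ = 10200 kg/m³
  silicon carbide: M = 2.43×10⁻³
  maraging steel: M = 0.716×10⁻³
  molybdenum: M = 0.677×10⁻³
Silicon carbide has the largest M.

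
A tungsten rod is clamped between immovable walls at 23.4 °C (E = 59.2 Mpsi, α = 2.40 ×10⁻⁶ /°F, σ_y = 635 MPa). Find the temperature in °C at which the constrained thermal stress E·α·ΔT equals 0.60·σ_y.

239 °C

E = 59.2 Mpsi = 408.2 GPa.
α = 2.40×10⁻⁶/°F × 9/5 = 4.32×10⁻⁶/K.
E·α·ΔT = 381.0 MPa ⇒ ΔT = 381.0 / (408.2×10³ × 4.32×10⁻⁶) = 216.1 K.
T = 23.4 + 216.1 = 239.5 °C.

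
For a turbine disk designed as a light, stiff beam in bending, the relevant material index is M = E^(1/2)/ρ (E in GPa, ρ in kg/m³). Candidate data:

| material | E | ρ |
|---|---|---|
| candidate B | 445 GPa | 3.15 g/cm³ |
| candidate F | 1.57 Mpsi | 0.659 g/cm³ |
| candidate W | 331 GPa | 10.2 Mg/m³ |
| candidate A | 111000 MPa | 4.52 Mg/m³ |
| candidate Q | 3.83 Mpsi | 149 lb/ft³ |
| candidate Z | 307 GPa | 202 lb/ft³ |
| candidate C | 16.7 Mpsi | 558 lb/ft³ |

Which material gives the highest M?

candidate B

After converting to SI:
  candidate B: E = 445.0 GPa, ρ = 3150 kg/m³
  candidate F: E = 10.82 GPa, ρ = 659.0 kg/m³
  candidate W: E = 331.0 GPa, ρ = 10200 kg/m³
  candidate A: E = 111.0 GPa, ρ = 4520 kg/m³
  candidate Q: E = 26.41 GPa, ρ = 2387 kg/m³
  candidate Z: E = 307.0 GPa, ρ = 3236 kg/m³
  candidate C: E = 115.1 GPa, ρ = 8938 kg/m³
  candidate B: M = 6.70×10⁻³
  candidate Z: M = 5.41×10⁻³
  candidate F: M = 4.99×10⁻³
  candidate A: M = 2.33×10⁻³
  candidate Q: M = 2.15×10⁻³
  candidate W: M = 1.78×10⁻³
  candidate C: M = 1.20×10⁻³
The maximum is for candidate B.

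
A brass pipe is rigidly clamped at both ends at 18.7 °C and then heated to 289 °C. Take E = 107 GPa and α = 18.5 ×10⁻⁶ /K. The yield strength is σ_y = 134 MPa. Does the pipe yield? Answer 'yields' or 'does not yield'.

yields

ΔT = 270.3 K. Constrained thermal stress σ = E·α·ΔT = 107.0×10³ MPa × 18.5×10⁻⁶ × 270.3 = 535 MPa (compressive).
Compare to σ_y = 134 MPa: σ ≥ σ_y, so it yields.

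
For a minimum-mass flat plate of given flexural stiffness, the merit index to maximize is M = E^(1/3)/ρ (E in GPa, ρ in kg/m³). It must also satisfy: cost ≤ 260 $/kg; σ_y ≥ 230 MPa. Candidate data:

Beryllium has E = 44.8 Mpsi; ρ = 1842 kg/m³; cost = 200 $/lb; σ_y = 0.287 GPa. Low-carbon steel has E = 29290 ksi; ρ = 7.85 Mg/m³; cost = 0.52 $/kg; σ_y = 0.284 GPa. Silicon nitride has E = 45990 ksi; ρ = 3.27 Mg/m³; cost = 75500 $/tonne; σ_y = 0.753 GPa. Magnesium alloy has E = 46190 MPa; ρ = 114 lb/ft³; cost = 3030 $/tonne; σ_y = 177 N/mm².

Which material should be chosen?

silicon nitride

Screen on constraints: cost ≤ 260 $/kg; σ_y ≥ 230 MPa. Survivors: low-carbon steel, silicon nitride.
Normalizing units and computing the index:
  low-carbon steel: E = 201.9 GPa, ρ = 7850 kg/m³
  silicon nitride: E = 317.1 GPa, ρ = 3270 kg/m³
  silicon nitride: M = 2.09×10⁻³
  low-carbon steel: M = 0.747×10⁻³
Silicon nitride has the largest M.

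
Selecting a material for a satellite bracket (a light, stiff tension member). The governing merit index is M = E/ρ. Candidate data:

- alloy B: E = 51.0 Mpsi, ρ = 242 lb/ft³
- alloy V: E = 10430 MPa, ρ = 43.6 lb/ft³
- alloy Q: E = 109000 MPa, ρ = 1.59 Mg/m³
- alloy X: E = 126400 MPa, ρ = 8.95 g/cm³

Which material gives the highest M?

alloy B

Normalizing units and computing the index:
  alloy B: E = 351.6 GPa, ρ = 3876 kg/m³
  alloy V: E = 10.43 GPa, ρ = 698.4 kg/m³
  alloy Q: E = 109.0 GPa, ρ = 1590 kg/m³
  alloy X: E = 126.4 GPa, ρ = 8950 kg/m³
  alloy B: M = 90.7 MN·m/kg
  alloy Q: M = 68.6 MN·m/kg
  alloy V: M = 14.9 MN·m/kg
  alloy X: M = 14.1 MN·m/kg
Alloy B has the largest M.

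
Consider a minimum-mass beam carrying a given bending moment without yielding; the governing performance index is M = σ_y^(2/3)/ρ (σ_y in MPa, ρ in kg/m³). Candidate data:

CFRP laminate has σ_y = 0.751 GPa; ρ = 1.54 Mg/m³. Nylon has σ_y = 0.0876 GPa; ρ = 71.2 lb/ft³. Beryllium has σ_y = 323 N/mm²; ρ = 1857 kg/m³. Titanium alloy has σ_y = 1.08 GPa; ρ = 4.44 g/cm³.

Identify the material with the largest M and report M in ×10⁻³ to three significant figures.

CFRP laminate, M = 53.7×10⁻³

In SI units:
  CFRP laminate: σ_y = 751.0 MPa, ρ = 1540 kg/m³
  nylon: σ_y = 87.60 MPa, ρ = 1141 kg/m³
  beryllium: σ_y = 323.0 MPa, ρ = 1857 kg/m³
  titanium alloy: σ_y = 1080 MPa, ρ = 4440 kg/m³
  CFRP laminate: M = 53.7×10⁻³
  beryllium: M = 25.4×10⁻³
  titanium alloy: M = 23.7×10⁻³
  nylon: M = 17.3×10⁻³
CFRP laminate has the largest M.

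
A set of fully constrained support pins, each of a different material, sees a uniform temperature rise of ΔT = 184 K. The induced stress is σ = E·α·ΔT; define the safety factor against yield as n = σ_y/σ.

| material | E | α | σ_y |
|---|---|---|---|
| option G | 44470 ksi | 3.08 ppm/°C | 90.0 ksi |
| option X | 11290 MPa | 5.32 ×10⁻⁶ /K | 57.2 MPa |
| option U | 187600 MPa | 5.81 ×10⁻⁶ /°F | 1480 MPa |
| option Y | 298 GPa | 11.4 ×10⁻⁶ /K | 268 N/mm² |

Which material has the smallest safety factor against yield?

Per material, after unit conversion:
  option G: E = 306.6, α = 3.08, σ_y = 620.5 → σ = 174 MPa, n = 3.57
  option X: E = 11.29, α = 5.32, σ_y = 57.20 → σ = 11.1 MPa, n = 5.18
  option U: E = 187.6, α = 10.5, σ_y = 1480 → σ = 361 MPa, n = 4.10
  option Y: E = 298.0, α = 11.4, σ_y = 268.0 → σ = 625 MPa, n = 0.429
Option Y has the lowest safety factor, n = 0.429.

option Y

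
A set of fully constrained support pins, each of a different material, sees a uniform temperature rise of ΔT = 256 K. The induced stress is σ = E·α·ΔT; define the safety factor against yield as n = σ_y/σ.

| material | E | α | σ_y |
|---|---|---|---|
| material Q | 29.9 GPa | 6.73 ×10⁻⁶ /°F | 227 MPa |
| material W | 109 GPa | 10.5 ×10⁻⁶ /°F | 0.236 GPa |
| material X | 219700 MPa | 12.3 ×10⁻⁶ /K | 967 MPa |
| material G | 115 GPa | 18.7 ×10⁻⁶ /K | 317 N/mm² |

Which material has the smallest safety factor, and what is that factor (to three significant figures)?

Per material, after unit conversion:
  material Q: E = 29.90, α = 12.1, σ_y = 227.0 → σ = 92.7 MPa, n = 2.45
  material W: E = 109.0, α = 18.9, σ_y = 236.0 → σ = 527 MPa, n = 0.447
  material X: E = 219.7, α = 12.3, σ_y = 967.0 → σ = 692 MPa, n = 1.40
  material G: E = 115.0, α = 18.7, σ_y = 317.0 → σ = 551 MPa, n = 0.576
Material W has the lowest safety factor, n = 0.447.

material W, n = 0.447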